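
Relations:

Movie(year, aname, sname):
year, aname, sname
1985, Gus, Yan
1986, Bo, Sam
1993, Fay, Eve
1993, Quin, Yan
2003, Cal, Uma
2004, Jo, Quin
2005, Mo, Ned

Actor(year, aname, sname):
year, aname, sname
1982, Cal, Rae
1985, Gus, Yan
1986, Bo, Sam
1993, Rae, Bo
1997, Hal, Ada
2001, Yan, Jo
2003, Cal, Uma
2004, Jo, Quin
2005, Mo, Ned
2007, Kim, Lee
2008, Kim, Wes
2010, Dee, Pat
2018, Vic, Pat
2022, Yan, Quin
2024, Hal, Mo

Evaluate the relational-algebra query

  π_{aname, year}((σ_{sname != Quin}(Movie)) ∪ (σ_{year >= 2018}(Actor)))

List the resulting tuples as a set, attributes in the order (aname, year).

σ[sname != Quin]: keep tuples satisfying sname != Quin → {(1985, Gus, Yan), (1986, Bo, Sam), (1993, Fay, Eve), (1993, Quin, Yan), (2003, Cal, Uma), (2005, Mo, Ned)}
σ[year >= 2018]: keep tuples satisfying year >= 2018 → {(2018, Vic, Pat), (2022, Yan, Quin), (2024, Hal, Mo)}
Union: {(1985, Gus, Yan), (1986, Bo, Sam), (1993, Fay, Eve), (1993, Quin, Yan), (2003, Cal, Uma), (2005, Mo, Ned)} with {(2018, Vic, Pat), (2022, Yan, Quin), (2024, Hal, Mo)} → {(1985, Gus, Yan), (1986, Bo, Sam), (1993, Fay, Eve), (1993, Quin, Yan), (2003, Cal, Uma), (2005, Mo, Ned), (2018, Vic, Pat), (2022, Yan, Quin), (2024, Hal, Mo)}
π[aname, year]: project onto (aname, year) → {(Bo, 1986), (Cal, 2003), (Fay, 1993), (Gus, 1985), (Hal, 2024), (Mo, 2005), (Quin, 1993), (Vic, 2018), (Yan, 2022)}

{(Bo, 1986), (Cal, 2003), (Fay, 1993), (Gus, 1985), (Hal, 2024), (Mo, 2005), (Quin, 1993), (Vic, 2018), (Yan, 2022)}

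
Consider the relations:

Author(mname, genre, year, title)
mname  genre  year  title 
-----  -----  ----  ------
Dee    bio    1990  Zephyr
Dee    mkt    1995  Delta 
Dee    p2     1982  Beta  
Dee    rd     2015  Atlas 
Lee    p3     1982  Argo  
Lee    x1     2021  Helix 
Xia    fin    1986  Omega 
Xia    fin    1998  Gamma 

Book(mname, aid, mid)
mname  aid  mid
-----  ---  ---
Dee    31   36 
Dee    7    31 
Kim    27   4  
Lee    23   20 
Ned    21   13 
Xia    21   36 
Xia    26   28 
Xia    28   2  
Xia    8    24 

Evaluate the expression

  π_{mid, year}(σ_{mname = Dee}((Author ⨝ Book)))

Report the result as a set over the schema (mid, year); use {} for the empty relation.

{(31, 1982), (31, 1990), (31, 1995), (31, 2015), (36, 1982), (36, 1990), (36, 1995), (36, 2015)}

Natural join on mname: {(Dee, bio, 1990, Zephyr, 31, 36), (Dee, bio, 1990, Zephyr, 7, 31), (Dee, mkt, 1995, Delta, 31, 36), (Dee, mkt, 1995, Delta, 7, 31), (Dee, p2, 1982, Beta, 31, 36), (Dee, p2, 1982, Beta, 7, 31), (Dee, rd, 2015, Atlas, 31, 36), (Dee, rd, 2015, Atlas, 7, 31), (Lee, p3, 1982, Argo, 23, 20), (Lee, x1, 2021, Helix, 23, 20), (Xia, fin, 1986, Omega, 21, 36), (Xia, fin, 1986, Omega, 26, 28), (Xia, fin, 1986, Omega, 28, 2), (Xia, fin, 1986, Omega, 8, 24), (Xia, fin, 1998, Gamma, 21, 36), (Xia, fin, 1998, Gamma, 26, 28), (Xia, fin, 1998, Gamma, 28, 2), (Xia, fin, 1998, Gamma, 8, 24)}
Apply σ_{mname = Dee}; surviving tuples: {(Dee, bio, 1990, Zephyr, 31, 36), (Dee, bio, 1990, Zephyr, 7, 31), (Dee, mkt, 1995, Delta, 31, 36), (Dee, mkt, 1995, Delta, 7, 31), (Dee, p2, 1982, Beta, 31, 36), (Dee, p2, 1982, Beta, 7, 31), (Dee, rd, 2015, Atlas, 31, 36), (Dee, rd, 2015, Atlas, 7, 31)}
Projecting to mid, year: {(31, 1982), (31, 1990), (31, 1995), (31, 2015), (36, 1982), (36, 1990), (36, 1995), (36, 2015)}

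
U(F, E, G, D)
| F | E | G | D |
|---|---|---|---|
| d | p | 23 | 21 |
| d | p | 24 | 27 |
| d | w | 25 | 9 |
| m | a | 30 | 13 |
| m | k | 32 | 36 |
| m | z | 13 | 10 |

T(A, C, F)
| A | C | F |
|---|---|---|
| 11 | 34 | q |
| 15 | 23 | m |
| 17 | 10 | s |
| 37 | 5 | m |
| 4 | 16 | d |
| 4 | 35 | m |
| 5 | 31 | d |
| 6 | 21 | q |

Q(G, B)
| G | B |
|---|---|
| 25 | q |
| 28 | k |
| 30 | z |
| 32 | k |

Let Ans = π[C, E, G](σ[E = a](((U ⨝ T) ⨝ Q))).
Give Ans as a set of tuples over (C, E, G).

{(23, a, 30), (35, a, 30), (5, a, 30)}

U ⋈ T (natural join on F): {(d, p, 23, 21, 4, 16), (d, p, 23, 21, 5, 31), (d, p, 24, 27, 4, 16), (d, p, 24, 27, 5, 31), (d, w, 25, 9, 4, 16), (d, w, 25, 9, 5, 31), (m, a, 30, 13, 15, 23), (m, a, 30, 13, 37, 5), (m, a, 30, 13, 4, 35), (m, k, 32, 36, 15, 23), (m, k, 32, 36, 37, 5), (m, k, 32, 36, 4, 35), (m, z, 13, 10, 15, 23), (m, z, 13, 10, 37, 5), (m, z, 13, 10, 4, 35)}
(U ⨝ T) ⋈ Q (natural join on G): {(d, w, 25, 9, 4, 16, q), (d, w, 25, 9, 5, 31, q), (m, a, 30, 13, 15, 23, z), (m, a, 30, 13, 37, 5, z), (m, a, 30, 13, 4, 35, z), (m, k, 32, 36, 15, 23, k), (m, k, 32, 36, 37, 5, k), (m, k, 32, 36, 4, 35, k)}
Selection E = a: {(m, a, 30, 13, 15, 23, z), (m, a, 30, 13, 37, 5, z), (m, a, 30, 13, 4, 35, z)}
π[C, E, G]: project onto (C, E, G) → {(23, a, 30), (35, a, 30), (5, a, 30)}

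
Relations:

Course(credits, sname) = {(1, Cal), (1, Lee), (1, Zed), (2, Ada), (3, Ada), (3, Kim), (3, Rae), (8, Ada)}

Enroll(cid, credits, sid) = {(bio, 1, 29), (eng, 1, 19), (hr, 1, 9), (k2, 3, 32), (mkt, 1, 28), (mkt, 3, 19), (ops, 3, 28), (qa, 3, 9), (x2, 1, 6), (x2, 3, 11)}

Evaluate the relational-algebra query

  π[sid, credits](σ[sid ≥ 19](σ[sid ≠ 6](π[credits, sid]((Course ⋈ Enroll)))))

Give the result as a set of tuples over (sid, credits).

{(19, 1), (19, 3), (28, 1), (28, 3), (29, 1), (32, 3)}

Joining Course and Enroll on credits yields {(1, Cal, bio, 29), (1, Cal, eng, 19), (1, Cal, hr, 9), (1, Cal, mkt, 28), (1, Cal, x2, 6), (1, Lee, bio, 29), (1, Lee, eng, 19), (1, Lee, hr, 9), (1, Lee, mkt, 28), (1, Lee, x2, 6), (1, Zed, bio, 29), (1, Zed, eng, 19), (1, Zed, hr, 9), (1, Zed, mkt, 28), (1, Zed, x2, 6), (3, Ada, k2, 32), (3, Ada, mkt, 19), (3, Ada, ops, 28), (3, Ada, qa, 9), (3, Ada, x2, 11), (3, Kim, k2, 32), (3, Kim, mkt, 19), (3, Kim, ops, 28), (3, Kim, qa, 9), (3, Kim, x2, 11), (3, Rae, k2, 32), (3, Rae, mkt, 19), (3, Rae, ops, 28), (3, Rae, qa, 9), (3, Rae, x2, 11)}.
π[credits, sid]: project onto (credits, sid) (20 duplicate(s) eliminated) → {(1, 19), (1, 28), (1, 29), (1, 6), (1, 9), (3, 11), (3, 19), (3, 28), (3, 32), (3, 9)}
Filtering on sid ≠ 6 leaves {(1, 19), (1, 28), (1, 29), (1, 9), (3, 11), (3, 19), (3, 28), (3, 32), (3, 9)}.
Filtering on sid ≥ 19 leaves {(1, 19), (1, 28), (1, 29), (3, 19), (3, 28), (3, 32)}.
π[sid, credits]: project onto (sid, credits) → {(19, 1), (19, 3), (28, 1), (28, 3), (29, 1), (32, 3)}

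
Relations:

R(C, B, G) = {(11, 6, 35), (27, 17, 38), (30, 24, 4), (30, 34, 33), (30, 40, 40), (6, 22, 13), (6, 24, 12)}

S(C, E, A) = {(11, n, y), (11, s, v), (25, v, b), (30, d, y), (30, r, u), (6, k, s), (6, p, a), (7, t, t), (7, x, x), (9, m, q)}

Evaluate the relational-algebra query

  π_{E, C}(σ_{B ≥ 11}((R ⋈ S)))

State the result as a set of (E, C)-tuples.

Joining R and S on C yields {(11, 6, 35, n, y), (11, 6, 35, s, v), (30, 24, 4, d, y), (30, 24, 4, r, u), (30, 34, 33, d, y), (30, 34, 33, r, u), (30, 40, 40, d, y), (30, 40, 40, r, u), (6, 22, 13, k, s), (6, 22, 13, p, a), (6, 24, 12, k, s), (6, 24, 12, p, a)}.
Apply σ_{B ≥ 11}; surviving tuples: {(30, 24, 4, d, y), (30, 24, 4, r, u), (30, 34, 33, d, y), (30, 34, 33, r, u), (30, 40, 40, d, y), (30, 40, 40, r, u), (6, 22, 13, k, s), (6, 22, 13, p, a), (6, 24, 12, k, s), (6, 24, 12, p, a)}
Projecting to E, C (6 duplicate(s) eliminated): {(d, 30), (k, 6), (p, 6), (r, 30)}

{(d, 30), (k, 6), (p, 6), (r, 30)}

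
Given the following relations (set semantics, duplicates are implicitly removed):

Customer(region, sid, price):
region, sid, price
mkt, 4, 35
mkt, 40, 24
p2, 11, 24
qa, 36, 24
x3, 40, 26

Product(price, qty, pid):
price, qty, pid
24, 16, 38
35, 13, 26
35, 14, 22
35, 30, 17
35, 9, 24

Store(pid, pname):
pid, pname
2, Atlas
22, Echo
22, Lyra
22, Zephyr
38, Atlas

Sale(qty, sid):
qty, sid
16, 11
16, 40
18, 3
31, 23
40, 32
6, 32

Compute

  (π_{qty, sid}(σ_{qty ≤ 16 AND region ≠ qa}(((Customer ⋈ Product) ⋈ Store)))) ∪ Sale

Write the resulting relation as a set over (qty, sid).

Natural join on price: {(mkt, 4, 35, 13, 26), (mkt, 4, 35, 14, 22), (mkt, 4, 35, 30, 17), (mkt, 4, 35, 9, 24), (mkt, 40, 24, 16, 38), (p2, 11, 24, 16, 38), (qa, 36, 24, 16, 38)}
Natural join on pid: {(mkt, 4, 35, 14, 22, Echo), (mkt, 4, 35, 14, 22, Lyra), (mkt, 4, 35, 14, 22, Zephyr), (mkt, 40, 24, 16, 38, Atlas), (p2, 11, 24, 16, 38, Atlas), (qa, 36, 24, 16, 38, Atlas)}
σ[qty ≤ 16 AND region ≠ qa]: keep tuples satisfying qty ≤ 16 AND region ≠ qa → {(mkt, 4, 35, 14, 22, Echo), (mkt, 4, 35, 14, 22, Lyra), (mkt, 4, 35, 14, 22, Zephyr), (mkt, 40, 24, 16, 38, Atlas), (p2, 11, 24, 16, 38, Atlas)}
π_{qty, sid} gives {(14, 4), (16, 11), (16, 40)} (2 duplicate(s) eliminated).
Set union of the two operands is {(14, 4), (16, 11), (16, 40), (18, 3), (31, 23), (40, 32), (6, 32)}.

{(14, 4), (16, 11), (16, 40), (18, 3), (31, 23), (40, 32), (6, 32)}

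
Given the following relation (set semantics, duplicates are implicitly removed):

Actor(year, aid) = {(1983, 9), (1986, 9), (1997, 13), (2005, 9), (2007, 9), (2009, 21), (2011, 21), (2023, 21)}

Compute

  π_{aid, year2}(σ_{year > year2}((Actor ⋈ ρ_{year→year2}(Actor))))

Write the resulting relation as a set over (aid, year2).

{(21, 2009), (21, 2011), (9, 1983), (9, 1986), (9, 2005)}

ρ[year→year2]: schema becomes (year2, aid); tuples unchanged.
Natural join on aid: {(1983, 9, 1983), (1983, 9, 1986), (1983, 9, 2005), (1983, 9, 2007), (1986, 9, 1983), (1986, 9, 1986), (1986, 9, 2005), (1986, 9, 2007), (1997, 13, 1997), (2005, 9, 1983), (2005, 9, 1986), (2005, 9, 2005), (2005, 9, 2007), (2007, 9, 1983), (2007, 9, 1986), (2007, 9, 2005), (2007, 9, 2007), (2009, 21, 2009), (2009, 21, 2011), (2009, 21, 2023), (2011, 21, 2009), (2011, 21, 2011), (2011, 21, 2023), (2023, 21, 2009), (2023, 21, 2011), (2023, 21, 2023)}
σ[year > year2]: keep tuples satisfying year > year2 → {(1986, 9, 1983), (2005, 9, 1983), (2005, 9, 1986), (2007, 9, 1983), (2007, 9, 1986), (2007, 9, 2005), (2011, 21, 2009), (2023, 21, 2009), (2023, 21, 2011)}
Projecting to aid, year2 (4 duplicate(s) eliminated): {(21, 2009), (21, 2011), (9, 1983), (9, 1986), (9, 2005)}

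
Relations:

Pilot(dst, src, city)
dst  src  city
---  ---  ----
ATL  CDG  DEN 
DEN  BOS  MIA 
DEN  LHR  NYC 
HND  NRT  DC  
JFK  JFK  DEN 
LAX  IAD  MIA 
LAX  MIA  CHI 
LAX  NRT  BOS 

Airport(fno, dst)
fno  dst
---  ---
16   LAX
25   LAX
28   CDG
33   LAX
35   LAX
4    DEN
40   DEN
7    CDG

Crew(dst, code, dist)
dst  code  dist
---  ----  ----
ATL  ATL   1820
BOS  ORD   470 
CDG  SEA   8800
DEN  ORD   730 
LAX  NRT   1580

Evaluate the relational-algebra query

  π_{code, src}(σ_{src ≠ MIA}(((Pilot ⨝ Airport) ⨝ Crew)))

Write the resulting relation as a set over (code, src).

Joining Pilot and Airport on dst yields {(DEN, BOS, MIA, 4), (DEN, BOS, MIA, 40), (DEN, LHR, NYC, 4), (DEN, LHR, NYC, 40), (LAX, IAD, MIA, 16), (LAX, IAD, MIA, 25), (LAX, IAD, MIA, 33), (LAX, IAD, MIA, 35), (LAX, MIA, CHI, 16), (LAX, MIA, CHI, 25), (LAX, MIA, CHI, 33), (LAX, MIA, CHI, 35), (LAX, NRT, BOS, 16), (LAX, NRT, BOS, 25), (LAX, NRT, BOS, 33), (LAX, NRT, BOS, 35)}.
Joining (Pilot ⨝ Airport) and Crew on dst yields {(DEN, BOS, MIA, 4, ORD, 730), (DEN, BOS, MIA, 40, ORD, 730), (DEN, LHR, NYC, 4, ORD, 730), (DEN, LHR, NYC, 40, ORD, 730), (LAX, IAD, MIA, 16, NRT, 1580), (LAX, IAD, MIA, 25, NRT, 1580), (LAX, IAD, MIA, 33, NRT, 1580), (LAX, IAD, MIA, 35, NRT, 1580), (LAX, MIA, CHI, 16, NRT, 1580), (LAX, MIA, CHI, 25, NRT, 1580), (LAX, MIA, CHI, 33, NRT, 1580), (LAX, MIA, CHI, 35, NRT, 1580), (LAX, NRT, BOS, 16, NRT, 1580), (LAX, NRT, BOS, 25, NRT, 1580), (LAX, NRT, BOS, 33, NRT, 1580), (LAX, NRT, BOS, 35, NRT, 1580)}.
Filtering on src ≠ MIA leaves {(DEN, BOS, MIA, 4, ORD, 730), (DEN, BOS, MIA, 40, ORD, 730), (DEN, LHR, NYC, 4, ORD, 730), (DEN, LHR, NYC, 40, ORD, 730), (LAX, IAD, MIA, 16, NRT, 1580), (LAX, IAD, MIA, 25, NRT, 1580), (LAX, IAD, MIA, 33, NRT, 1580), (LAX, IAD, MIA, 35, NRT, 1580), (LAX, NRT, BOS, 16, NRT, 1580), (LAX, NRT, BOS, 25, NRT, 1580), (LAX, NRT, BOS, 33, NRT, 1580), (LAX, NRT, BOS, 35, NRT, 1580)}.
Projecting to code, src (8 duplicate(s) eliminated): {(NRT, IAD), (NRT, NRT), (ORD, BOS), (ORD, LHR)}

{(NRT, IAD), (NRT, NRT), (ORD, BOS), (ORD, LHR)}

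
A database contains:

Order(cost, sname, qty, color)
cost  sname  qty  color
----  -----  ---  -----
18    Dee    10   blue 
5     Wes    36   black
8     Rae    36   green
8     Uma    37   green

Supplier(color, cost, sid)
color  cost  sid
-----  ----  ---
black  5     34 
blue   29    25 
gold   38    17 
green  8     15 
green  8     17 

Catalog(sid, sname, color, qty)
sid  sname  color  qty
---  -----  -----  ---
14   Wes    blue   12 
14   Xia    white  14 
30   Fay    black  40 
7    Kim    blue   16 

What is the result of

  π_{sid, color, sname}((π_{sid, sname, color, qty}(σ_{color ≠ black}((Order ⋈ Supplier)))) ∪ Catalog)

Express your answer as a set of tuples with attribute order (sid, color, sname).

Joining Order and Supplier on cost, color yields {(5, Wes, 36, black, 34), (8, Rae, 36, green, 15), (8, Rae, 36, green, 17), (8, Uma, 37, green, 15), (8, Uma, 37, green, 17)}.
Selection color ≠ black: {(8, Rae, 36, green, 15), (8, Rae, 36, green, 17), (8, Uma, 37, green, 15), (8, Uma, 37, green, 17)}
π_{sid, sname, color, qty} gives {(15, Rae, green, 36), (15, Uma, green, 37), (17, Rae, green, 36), (17, Uma, green, 37)}.
Set union of the two operands is {(14, Wes, blue, 12), (14, Xia, white, 14), (15, Rae, green, 36), (15, Uma, green, 37), (17, Rae, green, 36), (17, Uma, green, 37), (30, Fay, black, 40), (7, Kim, blue, 16)}.
π_{sid, color, sname} gives {(14, blue, Wes), (14, white, Xia), (15, green, Rae), (15, green, Uma), (17, green, Rae), (17, green, Uma), (30, black, Fay), (7, blue, Kim)}.

{(14, blue, Wes), (14, white, Xia), (15, green, Rae), (15, green, Uma), (17, green, Rae), (17, green, Uma), (30, black, Fay), (7, blue, Kim)}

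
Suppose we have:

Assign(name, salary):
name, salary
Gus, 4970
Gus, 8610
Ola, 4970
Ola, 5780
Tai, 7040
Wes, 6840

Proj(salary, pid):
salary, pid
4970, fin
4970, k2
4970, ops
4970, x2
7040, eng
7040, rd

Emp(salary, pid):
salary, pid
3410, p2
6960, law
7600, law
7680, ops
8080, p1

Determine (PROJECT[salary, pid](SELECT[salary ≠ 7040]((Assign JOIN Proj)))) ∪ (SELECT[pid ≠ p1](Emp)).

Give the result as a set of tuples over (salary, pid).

Natural join on salary: {(Gus, 4970, fin), (Gus, 4970, k2), (Gus, 4970, ops), (Gus, 4970, x2), (Ola, 4970, fin), (Ola, 4970, k2), (Ola, 4970, ops), (Ola, 4970, x2), (Tai, 7040, eng), (Tai, 7040, rd)}
Selection salary ≠ 7040: {(Gus, 4970, fin), (Gus, 4970, k2), (Gus, 4970, ops), (Gus, 4970, x2), (Ola, 4970, fin), (Ola, 4970, k2), (Ola, 4970, ops), (Ola, 4970, x2)}
π_{salary, pid} gives {(4970, fin), (4970, k2), (4970, ops), (4970, x2)} (4 duplicate(s) eliminated).
Selection pid ≠ p1: {(3410, p2), (6960, law), (7600, law), (7680, ops)}
Union: {(4970, fin), (4970, k2), (4970, ops), (4970, x2)} with {(3410, p2), (6960, law), (7600, law), (7680, ops)} → {(3410, p2), (4970, fin), (4970, k2), (4970, ops), (4970, x2), (6960, law), (7600, law), (7680, ops)}

{(3410, p2), (4970, fin), (4970, k2), (4970, ops), (4970, x2), (6960, law), (7600, law), (7680, ops)}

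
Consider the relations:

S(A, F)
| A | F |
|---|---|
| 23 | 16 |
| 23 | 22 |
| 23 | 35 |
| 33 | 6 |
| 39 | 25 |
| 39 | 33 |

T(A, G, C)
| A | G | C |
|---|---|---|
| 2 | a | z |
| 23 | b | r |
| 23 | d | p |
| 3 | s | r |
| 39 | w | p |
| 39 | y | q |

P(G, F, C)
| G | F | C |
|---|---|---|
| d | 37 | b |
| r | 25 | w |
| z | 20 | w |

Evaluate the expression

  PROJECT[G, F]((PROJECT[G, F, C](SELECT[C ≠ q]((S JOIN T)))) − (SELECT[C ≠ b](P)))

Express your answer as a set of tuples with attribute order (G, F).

S ⋈ T (natural join on A): {(23, 16, b, r), (23, 16, d, p), (23, 22, b, r), (23, 22, d, p), (23, 35, b, r), (23, 35, d, p), (39, 25, w, p), (39, 25, y, q), (39, 33, w, p), (39, 33, y, q)}
σ[C ≠ q]: keep tuples satisfying C ≠ q → {(23, 16, b, r), (23, 16, d, p), (23, 22, b, r), (23, 22, d, p), (23, 35, b, r), (23, 35, d, p), (39, 25, w, p), (39, 33, w, p)}
Projecting to G, F, C: {(b, 16, r), (b, 22, r), (b, 35, r), (d, 16, p), (d, 22, p), (d, 35, p), (w, 25, p), (w, 33, p)}
σ[C ≠ b]: keep tuples satisfying C ≠ b → {(r, 25, w), (z, 20, w)}
Set difference of the two operands is {(b, 16, r), (b, 22, r), (b, 35, r), (d, 16, p), (d, 22, p), (d, 35, p), (w, 25, p), (w, 33, p)}.
Projecting to G, F: {(b, 16), (b, 22), (b, 35), (d, 16), (d, 22), (d, 35), (w, 25), (w, 33)}

{(b, 16), (b, 22), (b, 35), (d, 16), (d, 22), (d, 35), (w, 25), (w, 33)}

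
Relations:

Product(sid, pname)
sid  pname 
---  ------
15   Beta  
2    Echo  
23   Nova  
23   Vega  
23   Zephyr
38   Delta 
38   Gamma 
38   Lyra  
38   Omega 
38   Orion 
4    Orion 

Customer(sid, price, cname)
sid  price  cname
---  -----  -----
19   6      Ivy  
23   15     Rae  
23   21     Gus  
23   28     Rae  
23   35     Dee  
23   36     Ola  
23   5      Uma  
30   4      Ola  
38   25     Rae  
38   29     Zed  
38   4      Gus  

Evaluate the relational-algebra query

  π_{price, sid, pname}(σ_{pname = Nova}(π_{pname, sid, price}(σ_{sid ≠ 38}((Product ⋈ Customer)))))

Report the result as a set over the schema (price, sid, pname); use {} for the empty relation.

{(15, 23, Nova), (21, 23, Nova), (28, 23, Nova), (35, 23, Nova), (36, 23, Nova), (5, 23, Nova)}

Joining Product and Customer on sid yields {(23, Nova, 15, Rae), (23, Nova, 21, Gus), (23, Nova, 28, Rae), (23, Nova, 35, Dee), (23, Nova, 36, Ola), (23, Nova, 5, Uma), (23, Vega, 15, Rae), (23, Vega, 21, Gus), (23, Vega, 28, Rae), (23, Vega, 35, Dee), (23, Vega, 36, Ola), (23, Vega, 5, Uma), (23, Zephyr, 15, Rae), (23, Zephyr, 21, Gus), (23, Zephyr, 28, Rae), (23, Zephyr, 35, Dee), (23, Zephyr, 36, Ola), (23, Zephyr, 5, Uma), (38, Delta, 25, Rae), (38, Delta, 29, Zed), (38, Delta, 4, Gus), (38, Gamma, 25, Rae), (38, Gamma, 29, Zed), (38, Gamma, 4, Gus), (38, Lyra, 25, Rae), (38, Lyra, 29, Zed), (38, Lyra, 4, Gus), (38, Omega, 25, Rae), (38, Omega, 29, Zed), (38, Omega, 4, Gus), (38, Orion, 25, Rae), (38, Orion, 29, Zed), (38, Orion, 4, Gus)}.
Filtering on sid ≠ 38 leaves {(23, Nova, 15, Rae), (23, Nova, 21, Gus), (23, Nova, 28, Rae), (23, Nova, 35, Dee), (23, Nova, 36, Ola), (23, Nova, 5, Uma), (23, Vega, 15, Rae), (23, Vega, 21, Gus), (23, Vega, 28, Rae), (23, Vega, 35, Dee), (23, Vega, 36, Ola), (23, Vega, 5, Uma), (23, Zephyr, 15, Rae), (23, Zephyr, 21, Gus), (23, Zephyr, 28, Rae), (23, Zephyr, 35, Dee), (23, Zephyr, 36, Ola), (23, Zephyr, 5, Uma)}.
π[pname, sid, price]: project onto (pname, sid, price) → {(Nova, 23, 15), (Nova, 23, 21), (Nova, 23, 28), (Nova, 23, 35), (Nova, 23, 36), (Nova, 23, 5), (Vega, 23, 15), (Vega, 23, 21), (Vega, 23, 28), (Vega, 23, 35), (Vega, 23, 36), (Vega, 23, 5), (Zephyr, 23, 15), (Zephyr, 23, 21), (Zephyr, 23, 28), (Zephyr, 23, 35), (Zephyr, 23, 36), (Zephyr, 23, 5)}
Filtering on pname = Nova leaves {(Nova, 23, 15), (Nova, 23, 21), (Nova, 23, 28), (Nova, 23, 35), (Nova, 23, 36), (Nova, 23, 5)}.
π[price, sid, pname]: project onto (price, sid, pname) → {(15, 23, Nova), (21, 23, Nova), (28, 23, Nova), (35, 23, Nova), (36, 23, Nova), (5, 23, Nova)}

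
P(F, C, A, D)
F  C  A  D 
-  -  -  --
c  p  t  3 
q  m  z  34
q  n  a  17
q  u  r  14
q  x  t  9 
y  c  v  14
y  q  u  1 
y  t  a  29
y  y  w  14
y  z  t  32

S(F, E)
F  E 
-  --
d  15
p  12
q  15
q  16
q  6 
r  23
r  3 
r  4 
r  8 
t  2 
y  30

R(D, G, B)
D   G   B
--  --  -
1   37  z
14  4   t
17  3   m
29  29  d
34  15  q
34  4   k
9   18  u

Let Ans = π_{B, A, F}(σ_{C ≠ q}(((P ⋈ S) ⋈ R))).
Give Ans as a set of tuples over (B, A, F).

{(d, a, y), (k, z, q), (m, a, q), (q, z, q), (t, r, q), (t, v, y), (t, w, y), (u, t, q)}

Natural join on F: {(q, m, z, 34, 15), (q, m, z, 34, 16), (q, m, z, 34, 6), (q, n, a, 17, 15), (q, n, a, 17, 16), (q, n, a, 17, 6), (q, u, r, 14, 15), (q, u, r, 14, 16), (q, u, r, 14, 6), (q, x, t, 9, 15), (q, x, t, 9, 16), (q, x, t, 9, 6), (y, c, v, 14, 30), (y, q, u, 1, 30), (y, t, a, 29, 30), (y, y, w, 14, 30), (y, z, t, 32, 30)}
Natural join on D: {(q, m, z, 34, 15, 15, q), (q, m, z, 34, 15, 4, k), (q, m, z, 34, 16, 15, q), (q, m, z, 34, 16, 4, k), (q, m, z, 34, 6, 15, q), (q, m, z, 34, 6, 4, k), (q, n, a, 17, 15, 3, m), (q, n, a, 17, 16, 3, m), (q, n, a, 17, 6, 3, m), (q, u, r, 14, 15, 4, t), (q, u, r, 14, 16, 4, t), (q, u, r, 14, 6, 4, t), (q, x, t, 9, 15, 18, u), (q, x, t, 9, 16, 18, u), (q, x, t, 9, 6, 18, u), (y, c, v, 14, 30, 4, t), (y, q, u, 1, 30, 37, z), (y, t, a, 29, 30, 29, d), (y, y, w, 14, 30, 4, t)}
Selection C ≠ q: {(q, m, z, 34, 15, 15, q), (q, m, z, 34, 15, 4, k), (q, m, z, 34, 16, 15, q), (q, m, z, 34, 16, 4, k), (q, m, z, 34, 6, 15, q), (q, m, z, 34, 6, 4, k), (q, n, a, 17, 15, 3, m), (q, n, a, 17, 16, 3, m), (q, n, a, 17, 6, 3, m), (q, u, r, 14, 15, 4, t), (q, u, r, 14, 16, 4, t), (q, u, r, 14, 6, 4, t), (q, x, t, 9, 15, 18, u), (q, x, t, 9, 16, 18, u), (q, x, t, 9, 6, 18, u), (y, c, v, 14, 30, 4, t), (y, t, a, 29, 30, 29, d), (y, y, w, 14, 30, 4, t)}
Keep only column(s) B, A, F (10 duplicate(s) eliminated): {(d, a, y), (k, z, q), (m, a, q), (q, z, q), (t, r, q), (t, v, y), (t, w, y), (u, t, q)}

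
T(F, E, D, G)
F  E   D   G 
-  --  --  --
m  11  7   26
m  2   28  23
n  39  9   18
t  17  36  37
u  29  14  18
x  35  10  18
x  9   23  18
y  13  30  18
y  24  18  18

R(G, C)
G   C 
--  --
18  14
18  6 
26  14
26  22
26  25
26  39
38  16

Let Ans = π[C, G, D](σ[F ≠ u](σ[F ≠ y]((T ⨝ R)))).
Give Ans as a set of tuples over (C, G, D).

Joining T and R on G yields {(m, 11, 7, 26, 14), (m, 11, 7, 26, 22), (m, 11, 7, 26, 25), (m, 11, 7, 26, 39), (n, 39, 9, 18, 14), (n, 39, 9, 18, 6), (u, 29, 14, 18, 14), (u, 29, 14, 18, 6), (x, 35, 10, 18, 14), (x, 35, 10, 18, 6), (x, 9, 23, 18, 14), (x, 9, 23, 18, 6), (y, 13, 30, 18, 14), (y, 13, 30, 18, 6), (y, 24, 18, 18, 14), (y, 24, 18, 18, 6)}.
Selection F ≠ y: {(m, 11, 7, 26, 14), (m, 11, 7, 26, 22), (m, 11, 7, 26, 25), (m, 11, 7, 26, 39), (n, 39, 9, 18, 14), (n, 39, 9, 18, 6), (u, 29, 14, 18, 14), (u, 29, 14, 18, 6), (x, 35, 10, 18, 14), (x, 35, 10, 18, 6), (x, 9, 23, 18, 14), (x, 9, 23, 18, 6)}
Selection F ≠ u: {(m, 11, 7, 26, 14), (m, 11, 7, 26, 22), (m, 11, 7, 26, 25), (m, 11, 7, 26, 39), (n, 39, 9, 18, 14), (n, 39, 9, 18, 6), (x, 35, 10, 18, 14), (x, 35, 10, 18, 6), (x, 9, 23, 18, 14), (x, 9, 23, 18, 6)}
π[C, G, D]: project onto (C, G, D) → {(14, 18, 10), (14, 18, 23), (14, 18, 9), (14, 26, 7), (22, 26, 7), (25, 26, 7), (39, 26, 7), (6, 18, 10), (6, 18, 23), (6, 18, 9)}

{(14, 18, 10), (14, 18, 23), (14, 18, 9), (14, 26, 7), (22, 26, 7), (25, 26, 7), (39, 26, 7), (6, 18, 10), (6, 18, 23), (6, 18, 9)}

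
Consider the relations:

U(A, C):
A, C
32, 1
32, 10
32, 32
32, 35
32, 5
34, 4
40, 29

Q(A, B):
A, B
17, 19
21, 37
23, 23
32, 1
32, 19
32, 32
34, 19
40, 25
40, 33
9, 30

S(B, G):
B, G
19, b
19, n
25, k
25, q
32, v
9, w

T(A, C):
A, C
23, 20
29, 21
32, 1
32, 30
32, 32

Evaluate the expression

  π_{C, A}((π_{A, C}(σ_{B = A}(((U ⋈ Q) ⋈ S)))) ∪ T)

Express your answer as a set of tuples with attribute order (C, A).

U ⋈ Q (natural join on A): {(32, 1, 1), (32, 1, 19), (32, 1, 32), (32, 10, 1), (32, 10, 19), (32, 10, 32), (32, 32, 1), (32, 32, 19), (32, 32, 32), (32, 35, 1), (32, 35, 19), (32, 35, 32), (32, 5, 1), (32, 5, 19), (32, 5, 32), (34, 4, 19), (40, 29, 25), (40, 29, 33)}
(U ⋈ Q) ⋈ S (natural join on B): {(32, 1, 19, b), (32, 1, 19, n), (32, 1, 32, v), (32, 10, 19, b), (32, 10, 19, n), (32, 10, 32, v), (32, 32, 19, b), (32, 32, 19, n), (32, 32, 32, v), (32, 35, 19, b), (32, 35, 19, n), (32, 35, 32, v), (32, 5, 19, b), (32, 5, 19, n), (32, 5, 32, v), (34, 4, 19, b), (34, 4, 19, n), (40, 29, 25, k), (40, 29, 25, q)}
Filtering on B = A leaves {(32, 1, 32, v), (32, 10, 32, v), (32, 32, 32, v), (32, 35, 32, v), (32, 5, 32, v)}.
Projecting to A, C: {(32, 1), (32, 10), (32, 32), (32, 35), (32, 5)}
Set union of the two operands is {(23, 20), (29, 21), (32, 1), (32, 10), (32, 30), (32, 32), (32, 35), (32, 5)}.
Projecting to C, A: {(1, 32), (10, 32), (20, 23), (21, 29), (30, 32), (32, 32), (35, 32), (5, 32)}

{(1, 32), (10, 32), (20, 23), (21, 29), (30, 32), (32, 32), (35, 32), (5, 32)}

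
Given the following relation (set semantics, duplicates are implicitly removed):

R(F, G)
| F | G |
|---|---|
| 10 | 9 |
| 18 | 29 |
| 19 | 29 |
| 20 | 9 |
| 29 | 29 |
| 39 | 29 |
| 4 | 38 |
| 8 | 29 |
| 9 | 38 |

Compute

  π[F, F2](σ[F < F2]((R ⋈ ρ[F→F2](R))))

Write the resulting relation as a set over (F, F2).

ρ[F→F2]: schema becomes (F2, G); tuples unchanged.
Joining R and ρ[F→F2](R) on G yields {(10, 9, 10), (10, 9, 20), (18, 29, 18), (18, 29, 19), (18, 29, 29), (18, 29, 39), (18, 29, 8), (19, 29, 18), (19, 29, 19), (19, 29, 29), (19, 29, 39), (19, 29, 8), (20, 9, 10), (20, 9, 20), (29, 29, 18), (29, 29, 19), (29, 29, 29), (29, 29, 39), (29, 29, 8), (39, 29, 18), (39, 29, 19), (39, 29, 29), (39, 29, 39), (39, 29, 8), (4, 38, 4), (4, 38, 9), (8, 29, 18), (8, 29, 19), (8, 29, 29), (8, 29, 39), (8, 29, 8), (9, 38, 4), (9, 38, 9)}.
Selection F < F2: {(10, 9, 20), (18, 29, 19), (18, 29, 29), (18, 29, 39), (19, 29, 29), (19, 29, 39), (29, 29, 39), (4, 38, 9), (8, 29, 18), (8, 29, 19), (8, 29, 29), (8, 29, 39)}
Projecting to F, F2: {(10, 20), (18, 19), (18, 29), (18, 39), (19, 29), (19, 39), (29, 39), (4, 9), (8, 18), (8, 19), (8, 29), (8, 39)}

{(10, 20), (18, 19), (18, 29), (18, 39), (19, 29), (19, 39), (29, 39), (4, 9), (8, 18), (8, 19), (8, 29), (8, 39)}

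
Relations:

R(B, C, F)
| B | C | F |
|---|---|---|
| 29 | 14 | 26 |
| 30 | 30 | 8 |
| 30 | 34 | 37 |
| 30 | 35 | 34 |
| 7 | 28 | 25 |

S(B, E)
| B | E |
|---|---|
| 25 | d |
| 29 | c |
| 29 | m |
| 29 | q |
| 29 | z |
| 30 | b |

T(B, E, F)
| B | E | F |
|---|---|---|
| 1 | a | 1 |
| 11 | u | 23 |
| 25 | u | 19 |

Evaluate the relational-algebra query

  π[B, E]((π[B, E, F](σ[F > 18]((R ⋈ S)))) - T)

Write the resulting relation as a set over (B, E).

Joining R and S on B yields {(29, 14, 26, c), (29, 14, 26, m), (29, 14, 26, q), (29, 14, 26, z), (30, 30, 8, b), (30, 34, 37, b), (30, 35, 34, b)}.
σ[F > 18]: keep tuples satisfying F > 18 → {(29, 14, 26, c), (29, 14, 26, m), (29, 14, 26, q), (29, 14, 26, z), (30, 34, 37, b), (30, 35, 34, b)}
Keep only column(s) B, E, F: {(29, c, 26), (29, m, 26), (29, q, 26), (29, z, 26), (30, b, 34), (30, b, 37)}
Difference: {(29, c, 26), (29, m, 26), (29, q, 26), (29, z, 26), (30, b, 34), (30, b, 37)} with {(1, a, 1), (11, u, 23), (25, u, 19)} → {(29, c, 26), (29, m, 26), (29, q, 26), (29, z, 26), (30, b, 34), (30, b, 37)}
Keep only column(s) B, E (1 duplicate(s) eliminated): {(29, c), (29, m), (29, q), (29, z), (30, b)}

{(29, c), (29, m), (29, q), (29, z), (30, b)}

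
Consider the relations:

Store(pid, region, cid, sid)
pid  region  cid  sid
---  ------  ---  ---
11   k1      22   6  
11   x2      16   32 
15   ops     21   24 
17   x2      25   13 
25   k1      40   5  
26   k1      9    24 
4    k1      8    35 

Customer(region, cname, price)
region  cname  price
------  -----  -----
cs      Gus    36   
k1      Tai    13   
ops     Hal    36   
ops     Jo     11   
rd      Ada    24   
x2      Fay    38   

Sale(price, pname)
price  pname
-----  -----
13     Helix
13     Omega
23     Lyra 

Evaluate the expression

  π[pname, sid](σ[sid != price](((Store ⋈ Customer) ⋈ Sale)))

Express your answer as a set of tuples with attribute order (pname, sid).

{(Helix, 24), (Helix, 35), (Helix, 5), (Helix, 6), (Omega, 24), (Omega, 35), (Omega, 5), (Omega, 6)}

Joining Store and Customer on region yields {(11, k1, 22, 6, Tai, 13), (11, x2, 16, 32, Fay, 38), (15, ops, 21, 24, Hal, 36), (15, ops, 21, 24, Jo, 11), (17, x2, 25, 13, Fay, 38), (25, k1, 40, 5, Tai, 13), (26, k1, 9, 24, Tai, 13), (4, k1, 8, 35, Tai, 13)}.
Joining (Store ⋈ Customer) and Sale on price yields {(11, k1, 22, 6, Tai, 13, Helix), (11, k1, 22, 6, Tai, 13, Omega), (25, k1, 40, 5, Tai, 13, Helix), (25, k1, 40, 5, Tai, 13, Omega), (26, k1, 9, 24, Tai, 13, Helix), (26, k1, 9, 24, Tai, 13, Omega), (4, k1, 8, 35, Tai, 13, Helix), (4, k1, 8, 35, Tai, 13, Omega)}.
Filtering on sid != price leaves {(11, k1, 22, 6, Tai, 13, Helix), (11, k1, 22, 6, Tai, 13, Omega), (25, k1, 40, 5, Tai, 13, Helix), (25, k1, 40, 5, Tai, 13, Omega), (26, k1, 9, 24, Tai, 13, Helix), (26, k1, 9, 24, Tai, 13, Omega), (4, k1, 8, 35, Tai, 13, Helix), (4, k1, 8, 35, Tai, 13, Omega)}.
Keep only column(s) pname, sid: {(Helix, 24), (Helix, 35), (Helix, 5), (Helix, 6), (Omega, 24), (Omega, 35), (Omega, 5), (Omega, 6)}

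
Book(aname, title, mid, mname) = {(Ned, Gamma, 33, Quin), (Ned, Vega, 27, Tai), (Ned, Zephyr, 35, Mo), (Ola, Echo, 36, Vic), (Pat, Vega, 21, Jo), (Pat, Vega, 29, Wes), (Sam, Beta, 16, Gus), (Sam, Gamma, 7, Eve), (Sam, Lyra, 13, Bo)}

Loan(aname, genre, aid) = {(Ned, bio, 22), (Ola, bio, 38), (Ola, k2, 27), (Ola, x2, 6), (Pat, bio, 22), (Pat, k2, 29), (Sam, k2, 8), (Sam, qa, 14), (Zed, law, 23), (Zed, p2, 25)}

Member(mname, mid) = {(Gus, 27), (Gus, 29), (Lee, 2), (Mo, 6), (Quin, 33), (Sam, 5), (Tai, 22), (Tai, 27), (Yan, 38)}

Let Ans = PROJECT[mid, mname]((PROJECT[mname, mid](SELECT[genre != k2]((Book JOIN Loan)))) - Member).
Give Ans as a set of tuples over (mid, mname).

Joining Book and Loan on aname yields {(Ned, Gamma, 33, Quin, bio, 22), (Ned, Vega, 27, Tai, bio, 22), (Ned, Zephyr, 35, Mo, bio, 22), (Ola, Echo, 36, Vic, bio, 38), (Ola, Echo, 36, Vic, k2, 27), (Ola, Echo, 36, Vic, x2, 6), (Pat, Vega, 21, Jo, bio, 22), (Pat, Vega, 21, Jo, k2, 29), (Pat, Vega, 29, Wes, bio, 22), (Pat, Vega, 29, Wes, k2, 29), (Sam, Beta, 16, Gus, k2, 8), (Sam, Beta, 16, Gus, qa, 14), (Sam, Gamma, 7, Eve, k2, 8), (Sam, Gamma, 7, Eve, qa, 14), (Sam, Lyra, 13, Bo, k2, 8), (Sam, Lyra, 13, Bo, qa, 14)}.
Apply σ_{genre != k2}; surviving tuples: {(Ned, Gamma, 33, Quin, bio, 22), (Ned, Vega, 27, Tai, bio, 22), (Ned, Zephyr, 35, Mo, bio, 22), (Ola, Echo, 36, Vic, bio, 38), (Ola, Echo, 36, Vic, x2, 6), (Pat, Vega, 21, Jo, bio, 22), (Pat, Vega, 29, Wes, bio, 22), (Sam, Beta, 16, Gus, qa, 14), (Sam, Gamma, 7, Eve, qa, 14), (Sam, Lyra, 13, Bo, qa, 14)}
π_{mname, mid} gives {(Bo, 13), (Eve, 7), (Gus, 16), (Jo, 21), (Mo, 35), (Quin, 33), (Tai, 27), (Vic, 36), (Wes, 29)} (1 duplicate(s) eliminated).
Set difference of the two operands is {(Bo, 13), (Eve, 7), (Gus, 16), (Jo, 21), (Mo, 35), (Vic, 36), (Wes, 29)}.
π_{mid, mname} gives {(13, Bo), (16, Gus), (21, Jo), (29, Wes), (35, Mo), (36, Vic), (7, Eve)}.

{(13, Bo), (16, Gus), (21, Jo), (29, Wes), (35, Mo), (36, Vic), (7, Eve)}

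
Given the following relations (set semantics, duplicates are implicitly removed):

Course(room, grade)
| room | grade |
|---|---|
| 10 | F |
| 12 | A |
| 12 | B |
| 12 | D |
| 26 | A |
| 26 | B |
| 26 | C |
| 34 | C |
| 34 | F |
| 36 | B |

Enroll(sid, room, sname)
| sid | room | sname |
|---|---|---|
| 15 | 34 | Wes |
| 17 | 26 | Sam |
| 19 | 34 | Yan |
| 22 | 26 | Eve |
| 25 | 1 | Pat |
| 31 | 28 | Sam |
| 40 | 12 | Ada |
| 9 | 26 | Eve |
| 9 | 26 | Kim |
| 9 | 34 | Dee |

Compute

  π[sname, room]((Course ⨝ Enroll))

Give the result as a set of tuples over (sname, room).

Joining Course and Enroll on room yields {(12, A, 40, Ada), (12, B, 40, Ada), (12, D, 40, Ada), (26, A, 17, Sam), (26, A, 22, Eve), (26, A, 9, Eve), (26, A, 9, Kim), (26, B, 17, Sam), (26, B, 22, Eve), (26, B, 9, Eve), (26, B, 9, Kim), (26, C, 17, Sam), (26, C, 22, Eve), (26, C, 9, Eve), (26, C, 9, Kim), (34, C, 15, Wes), (34, C, 19, Yan), (34, C, 9, Dee), (34, F, 15, Wes), (34, F, 19, Yan), (34, F, 9, Dee)}.
π_{sname, room} gives {(Ada, 12), (Dee, 34), (Eve, 26), (Kim, 26), (Sam, 26), (Wes, 34), (Yan, 34)} (14 duplicate(s) eliminated).

{(Ada, 12), (Dee, 34), (Eve, 26), (Kim, 26), (Sam, 26), (Wes, 34), (Yan, 34)}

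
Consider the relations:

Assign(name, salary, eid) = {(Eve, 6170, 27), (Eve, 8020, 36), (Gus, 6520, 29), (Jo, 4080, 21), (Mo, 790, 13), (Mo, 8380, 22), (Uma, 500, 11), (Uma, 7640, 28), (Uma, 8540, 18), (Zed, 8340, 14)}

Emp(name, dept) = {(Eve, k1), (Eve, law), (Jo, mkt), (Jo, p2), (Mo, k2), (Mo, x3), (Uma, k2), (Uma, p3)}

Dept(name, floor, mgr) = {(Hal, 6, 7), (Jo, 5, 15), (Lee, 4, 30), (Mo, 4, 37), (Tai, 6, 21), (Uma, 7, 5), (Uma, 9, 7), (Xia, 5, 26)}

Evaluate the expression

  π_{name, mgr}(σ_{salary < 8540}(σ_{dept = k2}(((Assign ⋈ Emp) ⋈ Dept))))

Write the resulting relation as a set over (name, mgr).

{(Mo, 37), (Uma, 5), (Uma, 7)}

Assign ⋈ Emp (natural join on name): {(Eve, 6170, 27, k1), (Eve, 6170, 27, law), (Eve, 8020, 36, k1), (Eve, 8020, 36, law), (Jo, 4080, 21, mkt), (Jo, 4080, 21, p2), (Mo, 790, 13, k2), (Mo, 790, 13, x3), (Mo, 8380, 22, k2), (Mo, 8380, 22, x3), (Uma, 500, 11, k2), (Uma, 500, 11, p3), (Uma, 7640, 28, k2), (Uma, 7640, 28, p3), (Uma, 8540, 18, k2), (Uma, 8540, 18, p3)}
(Assign ⋈ Emp) ⋈ Dept (natural join on name): {(Jo, 4080, 21, mkt, 5, 15), (Jo, 4080, 21, p2, 5, 15), (Mo, 790, 13, k2, 4, 37), (Mo, 790, 13, x3, 4, 37), (Mo, 8380, 22, k2, 4, 37), (Mo, 8380, 22, x3, 4, 37), (Uma, 500, 11, k2, 7, 5), (Uma, 500, 11, k2, 9, 7), (Uma, 500, 11, p3, 7, 5), (Uma, 500, 11, p3, 9, 7), (Uma, 7640, 28, k2, 7, 5), (Uma, 7640, 28, k2, 9, 7), (Uma, 7640, 28, p3, 7, 5), (Uma, 7640, 28, p3, 9, 7), (Uma, 8540, 18, k2, 7, 5), (Uma, 8540, 18, k2, 9, 7), (Uma, 8540, 18, p3, 7, 5), (Uma, 8540, 18, p3, 9, 7)}
Selection dept = k2: {(Mo, 790, 13, k2, 4, 37), (Mo, 8380, 22, k2, 4, 37), (Uma, 500, 11, k2, 7, 5), (Uma, 500, 11, k2, 9, 7), (Uma, 7640, 28, k2, 7, 5), (Uma, 7640, 28, k2, 9, 7), (Uma, 8540, 18, k2, 7, 5), (Uma, 8540, 18, k2, 9, 7)}
Selection salary < 8540: {(Mo, 790, 13, k2, 4, 37), (Mo, 8380, 22, k2, 4, 37), (Uma, 500, 11, k2, 7, 5), (Uma, 500, 11, k2, 9, 7), (Uma, 7640, 28, k2, 7, 5), (Uma, 7640, 28, k2, 9, 7)}
Keep only column(s) name, mgr (3 duplicate(s) eliminated): {(Mo, 37), (Uma, 5), (Uma, 7)}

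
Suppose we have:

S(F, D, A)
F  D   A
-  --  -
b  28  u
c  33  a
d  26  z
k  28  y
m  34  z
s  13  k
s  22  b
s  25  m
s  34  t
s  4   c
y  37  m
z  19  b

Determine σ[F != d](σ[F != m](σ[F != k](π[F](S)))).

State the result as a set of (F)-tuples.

{b, c, s, y, z}

Projecting to F (4 duplicate(s) eliminated): {b, c, d, k, m, s, y, z}
σ[F != k]: keep tuples satisfying F != k → {b, c, d, m, s, y, z}
σ[F != m]: keep tuples satisfying F != m → {b, c, d, s, y, z}
σ[F != d]: keep tuples satisfying F != d → {b, c, s, y, z}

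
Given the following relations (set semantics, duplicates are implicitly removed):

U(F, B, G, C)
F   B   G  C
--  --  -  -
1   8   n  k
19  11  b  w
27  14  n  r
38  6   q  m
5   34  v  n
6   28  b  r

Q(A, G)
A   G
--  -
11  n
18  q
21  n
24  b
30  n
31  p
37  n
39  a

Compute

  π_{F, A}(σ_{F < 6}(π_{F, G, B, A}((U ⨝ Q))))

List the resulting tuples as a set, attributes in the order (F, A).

{(1, 11), (1, 21), (1, 30), (1, 37)}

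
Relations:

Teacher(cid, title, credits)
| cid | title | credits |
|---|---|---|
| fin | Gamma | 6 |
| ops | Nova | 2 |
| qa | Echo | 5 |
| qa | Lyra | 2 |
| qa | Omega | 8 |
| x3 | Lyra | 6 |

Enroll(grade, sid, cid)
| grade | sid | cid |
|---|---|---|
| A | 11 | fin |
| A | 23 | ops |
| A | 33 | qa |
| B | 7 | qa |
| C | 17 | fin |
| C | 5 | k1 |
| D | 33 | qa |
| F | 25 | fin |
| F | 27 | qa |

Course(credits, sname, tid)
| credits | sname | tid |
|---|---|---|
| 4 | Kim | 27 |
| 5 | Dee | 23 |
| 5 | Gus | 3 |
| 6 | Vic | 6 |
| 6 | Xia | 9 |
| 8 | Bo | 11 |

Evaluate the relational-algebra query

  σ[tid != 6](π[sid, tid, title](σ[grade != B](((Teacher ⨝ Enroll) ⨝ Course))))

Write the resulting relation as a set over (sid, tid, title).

{(11, 9, Gamma), (17, 9, Gamma), (25, 9, Gamma), (27, 11, Omega), (27, 23, Echo), (27, 3, Echo), (33, 11, Omega), (33, 23, Echo), (33, 3, Echo)}

Natural join on cid: {(fin, Gamma, 6, A, 11), (fin, Gamma, 6, C, 17), (fin, Gamma, 6, F, 25), (ops, Nova, 2, A, 23), (qa, Echo, 5, A, 33), (qa, Echo, 5, B, 7), (qa, Echo, 5, D, 33), (qa, Echo, 5, F, 27), (qa, Lyra, 2, A, 33), (qa, Lyra, 2, B, 7), (qa, Lyra, 2, D, 33), (qa, Lyra, 2, F, 27), (qa, Omega, 8, A, 33), (qa, Omega, 8, B, 7), (qa, Omega, 8, D, 33), (qa, Omega, 8, F, 27)}
Natural join on credits: {(fin, Gamma, 6, A, 11, Vic, 6), (fin, Gamma, 6, A, 11, Xia, 9), (fin, Gamma, 6, C, 17, Vic, 6), (fin, Gamma, 6, C, 17, Xia, 9), (fin, Gamma, 6, F, 25, Vic, 6), (fin, Gamma, 6, F, 25, Xia, 9), (qa, Echo, 5, A, 33, Dee, 23), (qa, Echo, 5, A, 33, Gus, 3), (qa, Echo, 5, B, 7, Dee, 23), (qa, Echo, 5, B, 7, Gus, 3), (qa, Echo, 5, D, 33, Dee, 23), (qa, Echo, 5, D, 33, Gus, 3), (qa, Echo, 5, F, 27, Dee, 23), (qa, Echo, 5, F, 27, Gus, 3), (qa, Omega, 8, A, 33, Bo, 11), (qa, Omega, 8, B, 7, Bo, 11), (qa, Omega, 8, D, 33, Bo, 11), (qa, Omega, 8, F, 27, Bo, 11)}
Apply σ_{grade != B}; surviving tuples: {(fin, Gamma, 6, A, 11, Vic, 6), (fin, Gamma, 6, A, 11, Xia, 9), (fin, Gamma, 6, C, 17, Vic, 6), (fin, Gamma, 6, C, 17, Xia, 9), (fin, Gamma, 6, F, 25, Vic, 6), (fin, Gamma, 6, F, 25, Xia, 9), (qa, Echo, 5, A, 33, Dee, 23), (qa, Echo, 5, A, 33, Gus, 3), (qa, Echo, 5, D, 33, Dee, 23), (qa, Echo, 5, D, 33, Gus, 3), (qa, Echo, 5, F, 27, Dee, 23), (qa, Echo, 5, F, 27, Gus, 3), (qa, Omega, 8, A, 33, Bo, 11), (qa, Omega, 8, D, 33, Bo, 11), (qa, Omega, 8, F, 27, Bo, 11)}
π[sid, tid, title]: project onto (sid, tid, title) (3 duplicate(s) eliminated) → {(11, 6, Gamma), (11, 9, Gamma), (17, 6, Gamma), (17, 9, Gamma), (25, 6, Gamma), (25, 9, Gamma), (27, 11, Omega), (27, 23, Echo), (27, 3, Echo), (33, 11, Omega), (33, 23, Echo), (33, 3, Echo)}
Apply σ_{tid != 6}; surviving tuples: {(11, 9, Gamma), (17, 9, Gamma), (25, 9, Gamma), (27, 11, Omega), (27, 23, Echo), (27, 3, Echo), (33, 11, Omega), (33, 23, Echo), (33, 3, Echo)}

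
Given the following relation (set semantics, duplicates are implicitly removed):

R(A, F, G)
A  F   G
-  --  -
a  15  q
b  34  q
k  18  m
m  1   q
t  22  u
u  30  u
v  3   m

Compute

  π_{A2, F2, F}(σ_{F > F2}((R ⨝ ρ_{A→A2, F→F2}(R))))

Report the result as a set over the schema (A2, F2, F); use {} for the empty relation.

{(a, 15, 34), (m, 1, 15), (m, 1, 34), (t, 22, 30), (v, 3, 18)}

ρ[A→A2, F→F2]: schema becomes (A2, F2, G); tuples unchanged.
R ⋈ ρ_{A→A2, F→F2}(R) (natural join on G): {(a, 15, q, a, 15), (a, 15, q, b, 34), (a, 15, q, m, 1), (b, 34, q, a, 15), (b, 34, q, b, 34), (b, 34, q, m, 1), (k, 18, m, k, 18), (k, 18, m, v, 3), (m, 1, q, a, 15), (m, 1, q, b, 34), (m, 1, q, m, 1), (t, 22, u, t, 22), (t, 22, u, u, 30), (u, 30, u, t, 22), (u, 30, u, u, 30), (v, 3, m, k, 18), (v, 3, m, v, 3)}
Filtering on F > F2 leaves {(a, 15, q, m, 1), (b, 34, q, a, 15), (b, 34, q, m, 1), (k, 18, m, v, 3), (u, 30, u, t, 22)}.
π[A2, F2, F]: project onto (A2, F2, F) → {(a, 15, 34), (m, 1, 15), (m, 1, 34), (t, 22, 30), (v, 3, 18)}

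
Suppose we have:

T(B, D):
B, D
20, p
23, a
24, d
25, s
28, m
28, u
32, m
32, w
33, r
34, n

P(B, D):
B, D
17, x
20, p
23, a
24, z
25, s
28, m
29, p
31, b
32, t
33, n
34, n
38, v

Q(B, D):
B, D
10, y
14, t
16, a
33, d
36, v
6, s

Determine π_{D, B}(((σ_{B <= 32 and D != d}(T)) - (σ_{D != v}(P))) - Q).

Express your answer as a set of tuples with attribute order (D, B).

σ[B <= 32 and D != d]: keep tuples satisfying B <= 32 and D != d → {(20, p), (23, a), (25, s), (28, m), (28, u), (32, m), (32, w)}
σ[D != v]: keep tuples satisfying D != v → {(17, x), (20, p), (23, a), (24, z), (25, s), (28, m), (29, p), (31, b), (32, t), (33, n), (34, n)}
Set difference of the two operands is {(28, u), (32, m), (32, w)}.
Set difference of the two operands is {(28, u), (32, m), (32, w)}.
Projecting to D, B: {(m, 32), (u, 28), (w, 32)}

{(m, 32), (u, 28), (w, 32)}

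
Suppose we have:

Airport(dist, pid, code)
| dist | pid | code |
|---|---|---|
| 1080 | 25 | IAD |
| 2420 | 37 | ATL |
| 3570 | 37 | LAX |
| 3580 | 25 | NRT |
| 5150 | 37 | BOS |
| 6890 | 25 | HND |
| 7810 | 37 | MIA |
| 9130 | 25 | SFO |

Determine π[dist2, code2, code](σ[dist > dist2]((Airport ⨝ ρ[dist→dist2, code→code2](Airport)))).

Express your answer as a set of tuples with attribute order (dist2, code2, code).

ρ[dist→dist2, code→code2]: schema becomes (dist2, pid, code2); tuples unchanged.
Natural join on pid: {(1080, 25, IAD, 1080, IAD), (1080, 25, IAD, 3580, NRT), (1080, 25, IAD, 6890, HND), (1080, 25, IAD, 9130, SFO), (2420, 37, ATL, 2420, ATL), (2420, 37, ATL, 3570, LAX), (2420, 37, ATL, 5150, BOS), (2420, 37, ATL, 7810, MIA), (3570, 37, LAX, 2420, ATL), (3570, 37, LAX, 3570, LAX), (3570, 37, LAX, 5150, BOS), (3570, 37, LAX, 7810, MIA), (3580, 25, NRT, 1080, IAD), (3580, 25, NRT, 3580, NRT), (3580, 25, NRT, 6890, HND), (3580, 25, NRT, 9130, SFO), (5150, 37, BOS, 2420, ATL), (5150, 37, BOS, 3570, LAX), (5150, 37, BOS, 5150, BOS), (5150, 37, BOS, 7810, MIA), (6890, 25, HND, 1080, IAD), (6890, 25, HND, 3580, NRT), (6890, 25, HND, 6890, HND), (6890, 25, HND, 9130, SFO), (7810, 37, MIA, 2420, ATL), (7810, 37, MIA, 3570, LAX), (7810, 37, MIA, 5150, BOS), (7810, 37, MIA, 7810, MIA), (9130, 25, SFO, 1080, IAD), (9130, 25, SFO, 3580, NRT), (9130, 25, SFO, 6890, HND), (9130, 25, SFO, 9130, SFO)}
Apply σ_{dist > dist2}; surviving tuples: {(3570, 37, LAX, 2420, ATL), (3580, 25, NRT, 1080, IAD), (5150, 37, BOS, 2420, ATL), (5150, 37, BOS, 3570, LAX), (6890, 25, HND, 1080, IAD), (6890, 25, HND, 3580, NRT), (7810, 37, MIA, 2420, ATL), (7810, 37, MIA, 3570, LAX), (7810, 37, MIA, 5150, BOS), (9130, 25, SFO, 1080, IAD), (9130, 25, SFO, 3580, NRT), (9130, 25, SFO, 6890, HND)}
π_{dist2, code2, code} gives {(1080, IAD, HND), (1080, IAD, NRT), (1080, IAD, SFO), (2420, ATL, BOS), (2420, ATL, LAX), (2420, ATL, MIA), (3570, LAX, BOS), (3570, LAX, MIA), (3580, NRT, HND), (3580, NRT, SFO), (5150, BOS, MIA), (6890, HND, SFO)}.

{(1080, IAD, HND), (1080, IAD, NRT), (1080, IAD, SFO), (2420, ATL, BOS), (2420, ATL, LAX), (2420, ATL, MIA), (3570, LAX, BOS), (3570, LAX, MIA), (3580, NRT, HND), (3580, NRT, SFO), (5150, BOS, MIA), (6890, HND, SFO)}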